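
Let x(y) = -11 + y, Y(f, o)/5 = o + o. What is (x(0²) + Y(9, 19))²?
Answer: 32041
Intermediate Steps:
Y(f, o) = 10*o (Y(f, o) = 5*(o + o) = 5*(2*o) = 10*o)
(x(0²) + Y(9, 19))² = ((-11 + 0²) + 10*19)² = ((-11 + 0) + 190)² = (-11 + 190)² = 179² = 32041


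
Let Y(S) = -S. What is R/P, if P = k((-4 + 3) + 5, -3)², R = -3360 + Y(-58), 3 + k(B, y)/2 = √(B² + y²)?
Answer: -1651/8 ≈ -206.38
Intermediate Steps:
k(B, y) = -6 + 2*√(B² + y²)
R = -3302 (R = -3360 - 1*(-58) = -3360 + 58 = -3302)
P = 16 (P = (-6 + 2*√(((-4 + 3) + 5)² + (-3)²))² = (-6 + 2*√((-1 + 5)² + 9))² = (-6 + 2*√(4² + 9))² = (-6 + 2*√(16 + 9))² = (-6 + 2*√25)² = (-6 + 2*5)² = (-6 + 10)² = 4² = 16)
R/P = -3302/16 = -3302*1/16 = -1651/8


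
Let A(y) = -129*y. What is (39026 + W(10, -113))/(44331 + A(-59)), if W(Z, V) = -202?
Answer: 19412/25971 ≈ 0.74745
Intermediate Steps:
(39026 + W(10, -113))/(44331 + A(-59)) = (39026 - 202)/(44331 - 129*(-59)) = 38824/(44331 + 7611) = 38824/51942 = 38824*(1/51942) = 19412/25971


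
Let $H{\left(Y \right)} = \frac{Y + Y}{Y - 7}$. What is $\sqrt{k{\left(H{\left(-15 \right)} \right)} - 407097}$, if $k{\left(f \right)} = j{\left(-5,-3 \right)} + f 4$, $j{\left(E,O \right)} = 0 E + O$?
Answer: $\frac{6 i \sqrt{1368290}}{11} \approx 638.04 i$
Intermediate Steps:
$j{\left(E,O \right)} = O$ ($j{\left(E,O \right)} = 0 + O = O$)
$H{\left(Y \right)} = \frac{2 Y}{-7 + Y}$
$k{\left(f \right)} = -3 + 4 f$ ($k{\left(f \right)} = -3 + f 4 = -3 + 4 f$)
$\sqrt{k{\left(H{\left(-15 \right)} \right)} - 407097} = \sqrt{\left(-3 + 4 \cdot 2 \left(-15\right) \frac{1}{-7 - 15}\right) - 407097} = \sqrt{\left(-3 + 4 \cdot 2 \left(-15\right) \frac{1}{-22}\right) - 407097} = \sqrt{\left(-3 + 4 \cdot 2 \left(-15\right) \left(- \frac{1}{22}\right)\right) - 407097} = \sqrt{\left(-3 + 4 \cdot \frac{15}{11}\right) - 407097} = \sqrt{\left(-3 + \frac{60}{11}\right) - 407097} = \sqrt{\frac{27}{11} - 407097} = \sqrt{- \frac{4478040}{11}} = \frac{6 i \sqrt{1368290}}{11}$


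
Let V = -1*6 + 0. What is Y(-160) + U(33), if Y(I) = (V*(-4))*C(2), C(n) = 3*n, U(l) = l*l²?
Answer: 36081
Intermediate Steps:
U(l) = l³
V = -6 (V = -6 + 0 = -6)
Y(I) = 144 (Y(I) = (-6*(-4))*(3*2) = 24*6 = 144)
Y(-160) + U(33) = 144 + 33³ = 144 + 35937 = 36081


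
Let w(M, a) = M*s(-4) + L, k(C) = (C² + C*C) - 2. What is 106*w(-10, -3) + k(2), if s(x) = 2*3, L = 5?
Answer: -5824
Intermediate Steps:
s(x) = 6
k(C) = -2 + 2*C² (k(C) = (C² + C²) - 2 = 2*C² - 2 = -2 + 2*C²)
w(M, a) = 5 + 6*M (w(M, a) = M*6 + 5 = 6*M + 5 = 5 + 6*M)
106*w(-10, -3) + k(2) = 106*(5 + 6*(-10)) + (-2 + 2*2²) = 106*(5 - 60) + (-2 + 2*4) = 106*(-55) + (-2 + 8) = -5830 + 6 = -5824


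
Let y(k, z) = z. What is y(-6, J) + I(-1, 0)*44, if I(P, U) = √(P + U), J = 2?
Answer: 2 + 44*I ≈ 2.0 + 44.0*I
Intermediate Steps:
y(-6, J) + I(-1, 0)*44 = 2 + √(-1 + 0)*44 = 2 + √(-1)*44 = 2 + I*44 = 2 + 44*I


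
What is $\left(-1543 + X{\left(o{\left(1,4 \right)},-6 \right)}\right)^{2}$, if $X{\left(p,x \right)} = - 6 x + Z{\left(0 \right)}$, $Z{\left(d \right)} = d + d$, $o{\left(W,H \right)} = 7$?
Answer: $2271049$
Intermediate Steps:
$Z{\left(d \right)} = 2 d$
$X{\left(p,x \right)} = - 6 x$ ($X{\left(p,x \right)} = - 6 x + 2 \cdot 0 = - 6 x + 0 = - 6 x$)
$\left(-1543 + X{\left(o{\left(1,4 \right)},-6 \right)}\right)^{2} = \left(-1543 - -36\right)^{2} = \left(-1543 + 36\right)^{2} = \left(-1507\right)^{2} = 2271049$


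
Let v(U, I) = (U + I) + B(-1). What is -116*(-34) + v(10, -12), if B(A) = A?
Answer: 3941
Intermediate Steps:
v(U, I) = -1 + I + U (v(U, I) = (U + I) - 1 = (I + U) - 1 = -1 + I + U)
-116*(-34) + v(10, -12) = -116*(-34) + (-1 - 12 + 10) = 3944 - 3 = 3941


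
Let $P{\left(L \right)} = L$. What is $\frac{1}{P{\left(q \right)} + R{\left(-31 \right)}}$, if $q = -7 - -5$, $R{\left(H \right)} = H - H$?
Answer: $- \frac{1}{2} \approx -0.5$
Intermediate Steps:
$R{\left(H \right)} = 0$
$q = -2$ ($q = -7 + 5 = -2$)
$\frac{1}{P{\left(q \right)} + R{\left(-31 \right)}} = \frac{1}{-2 + 0} = \frac{1}{-2} = - \frac{1}{2}$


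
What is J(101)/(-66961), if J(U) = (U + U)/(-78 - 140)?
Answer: 101/7298749 ≈ 1.3838e-5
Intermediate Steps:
J(U) = -U/109 (J(U) = (2*U)/(-218) = (2*U)*(-1/218) = -U/109)
J(101)/(-66961) = -1/109*101/(-66961) = -101/109*(-1/66961) = 101/7298749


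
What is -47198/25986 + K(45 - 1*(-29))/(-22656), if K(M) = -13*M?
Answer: -29008871/16353856 ≈ -1.7738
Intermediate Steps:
-47198/25986 + K(45 - 1*(-29))/(-22656) = -47198/25986 - 13*(45 - 1*(-29))/(-22656) = -47198*1/25986 - 13*(45 + 29)*(-1/22656) = -23599/12993 - 13*74*(-1/22656) = -23599/12993 - 962*(-1/22656) = -23599/12993 + 481/11328 = -29008871/16353856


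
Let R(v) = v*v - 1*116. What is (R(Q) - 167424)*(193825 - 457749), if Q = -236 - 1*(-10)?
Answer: 30737644736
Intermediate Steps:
Q = -226 (Q = -236 + 10 = -226)
R(v) = -116 + v² (R(v) = v² - 116 = -116 + v²)
(R(Q) - 167424)*(193825 - 457749) = ((-116 + (-226)²) - 167424)*(193825 - 457749) = ((-116 + 51076) - 167424)*(-263924) = (50960 - 167424)*(-263924) = -116464*(-263924) = 30737644736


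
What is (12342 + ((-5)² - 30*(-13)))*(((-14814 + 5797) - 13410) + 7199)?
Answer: -194263596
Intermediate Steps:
(12342 + ((-5)² - 30*(-13)))*(((-14814 + 5797) - 13410) + 7199) = (12342 + (25 + 390))*((-9017 - 13410) + 7199) = (12342 + 415)*(-22427 + 7199) = 12757*(-15228) = -194263596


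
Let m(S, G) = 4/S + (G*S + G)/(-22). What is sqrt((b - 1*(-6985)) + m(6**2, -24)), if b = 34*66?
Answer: sqrt(10094458)/33 ≈ 96.278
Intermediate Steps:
b = 2244
m(S, G) = 4/S - G/22 - G*S/22 (m(S, G) = 4/S + (G + G*S)*(-1/22) = 4/S + (-G/22 - G*S/22) = 4/S - G/22 - G*S/22)
sqrt((b - 1*(-6985)) + m(6**2, -24)) = sqrt((2244 - 1*(-6985)) + (88 - 1*(-24)*6**2*(1 + 6**2))/(22*(6**2))) = sqrt((2244 + 6985) + (1/22)*(88 - 1*(-24)*36*(1 + 36))/36) = sqrt(9229 + (1/22)*(1/36)*(88 - 1*(-24)*36*37)) = sqrt(9229 + (1/22)*(1/36)*(88 + 31968)) = sqrt(9229 + (1/22)*(1/36)*32056) = sqrt(9229 + 4007/99) = sqrt(917678/99) = sqrt(10094458)/33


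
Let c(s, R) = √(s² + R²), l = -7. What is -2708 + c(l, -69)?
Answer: -2708 + √4810 ≈ -2638.6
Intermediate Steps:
c(s, R) = √(R² + s²)
-2708 + c(l, -69) = -2708 + √((-69)² + (-7)²) = -2708 + √(4761 + 49) = -2708 + √4810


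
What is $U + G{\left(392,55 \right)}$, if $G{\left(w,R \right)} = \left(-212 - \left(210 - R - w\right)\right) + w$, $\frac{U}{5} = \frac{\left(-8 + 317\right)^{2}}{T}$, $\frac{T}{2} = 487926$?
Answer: $\frac{45267521}{108428} \approx 417.49$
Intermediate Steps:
$T = 975852$ ($T = 2 \cdot 487926 = 975852$)
$U = \frac{53045}{108428}$ ($U = 5 \frac{\left(-8 + 317\right)^{2}}{975852} = 5 \cdot 309^{2} \cdot \frac{1}{975852} = 5 \cdot 95481 \cdot \frac{1}{975852} = 5 \cdot \frac{10609}{108428} = \frac{53045}{108428} \approx 0.48922$)
$G{\left(w,R \right)} = -422 + R + 2 w$ ($G{\left(w,R \right)} = \left(-212 - \left(210 - R - w\right)\right) + w = \left(-212 + \left(-210 + R + w\right)\right) + w = \left(-422 + R + w\right) + w = -422 + R + 2 w$)
$U + G{\left(392,55 \right)} = \frac{53045}{108428} + \left(-422 + 55 + 2 \cdot 392\right) = \frac{53045}{108428} + \left(-422 + 55 + 784\right) = \frac{53045}{108428} + 417 = \frac{45267521}{108428}$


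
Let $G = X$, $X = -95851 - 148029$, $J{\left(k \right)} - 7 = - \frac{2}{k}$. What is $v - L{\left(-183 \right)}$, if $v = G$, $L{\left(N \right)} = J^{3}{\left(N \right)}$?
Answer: $- \frac{1496727341747}{6128487} \approx -2.4422 \cdot 10^{5}$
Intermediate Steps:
$J{\left(k \right)} = 7 - \frac{2}{k}$
$X = -243880$
$G = -243880$
$L{\left(N \right)} = \left(7 - \frac{2}{N}\right)^{3}$
$v = -243880$
$v - L{\left(-183 \right)} = -243880 - \frac{\left(-2 + 7 \left(-183\right)\right)^{3}}{-6128487} = -243880 - - \frac{\left(-2 - 1281\right)^{3}}{6128487} = -243880 - - \frac{\left(-1283\right)^{3}}{6128487} = -243880 - \left(- \frac{1}{6128487}\right) \left(-2111932187\right) = -243880 - \frac{2111932187}{6128487} = - \frac{1496727341747}{6128487}$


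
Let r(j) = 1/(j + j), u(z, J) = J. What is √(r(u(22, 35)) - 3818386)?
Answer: I*√18710091330/70 ≈ 1954.1*I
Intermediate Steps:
r(j) = 1/(2*j)
√(r(u(22, 35)) - 3818386) = √((½)/35 - 3818386) = √((½)*(1/35) - 3818386) = √(1/70 - 3818386) = √(-267287019/70) = I*√18710091330/70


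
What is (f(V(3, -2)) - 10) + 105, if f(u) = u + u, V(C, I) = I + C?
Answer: 97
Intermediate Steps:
V(C, I) = C + I
f(u) = 2*u
(f(V(3, -2)) - 10) + 105 = (2*(3 - 2) - 10) + 105 = (2*1 - 10) + 105 = (2 - 10) + 105 = -8 + 105 = 97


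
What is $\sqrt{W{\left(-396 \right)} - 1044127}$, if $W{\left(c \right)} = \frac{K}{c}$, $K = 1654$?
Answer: $\frac{i \sqrt{4548235406}}{66} \approx 1021.8 i$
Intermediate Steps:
$W{\left(c \right)} = \frac{1654}{c}$
$\sqrt{W{\left(-396 \right)} - 1044127} = \sqrt{\frac{1654}{-396} - 1044127} = \sqrt{1654 \left(- \frac{1}{396}\right) - 1044127} = \sqrt{- \frac{827}{198} - 1044127} = \sqrt{- \frac{206737973}{198}} = \frac{i \sqrt{4548235406}}{66}$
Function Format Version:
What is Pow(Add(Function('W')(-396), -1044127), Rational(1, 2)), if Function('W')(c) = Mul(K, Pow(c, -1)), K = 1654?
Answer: Mul(Rational(1, 66), I, Pow(4548235406, Rational(1, 2))) ≈ Mul(1021.8, I)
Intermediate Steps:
Function('W')(c) = Mul(1654, Pow(c, -1))
Pow(Add(Function('W')(-396), -1044127), Rational(1, 2)) = Pow(Add(Mul(1654, Pow(-396, -1)), -1044127), Rational(1, 2)) = Pow(Add(Mul(1654, Rational(-1, 396)), -1044127), Rational(1, 2)) = Pow(Add(Rational(-827, 198), -1044127), Rational(1, 2)) = Pow(Rational(-206737973, 198), Rational(1, 2)) = Mul(Rational(1, 66), I, Pow(4548235406, Rational(1, 2)))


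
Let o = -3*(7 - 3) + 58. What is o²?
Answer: 2116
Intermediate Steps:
o = 46 (o = -3*4 + 58 = -12 + 58 = 46)
o² = 46² = 2116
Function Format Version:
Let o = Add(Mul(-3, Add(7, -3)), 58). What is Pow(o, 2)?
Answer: 2116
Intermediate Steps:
o = 46 (o = Add(Mul(-3, 4), 58) = Add(-12, 58) = 46)
Pow(o, 2) = Pow(46, 2) = 2116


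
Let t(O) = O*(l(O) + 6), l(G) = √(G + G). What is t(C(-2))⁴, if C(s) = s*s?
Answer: 790528 + 540672*√2 ≈ 1.5552e+6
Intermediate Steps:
l(G) = √2*√G (l(G) = √(2*G) = √2*√G)
C(s) = s²
t(O) = O*(6 + √2*√O) (t(O) = O*(√2*√O + 6) = O*(6 + √2*√O))
t(C(-2))⁴ = ((-2)²*(6 + √2*√((-2)²)))⁴ = (4*(6 + √2*√4))⁴ = (4*(6 + √2*2))⁴ = (4*(6 + 2*√2))⁴ = (24 + 8*√2)⁴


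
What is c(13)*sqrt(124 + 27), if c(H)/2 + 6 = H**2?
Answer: 326*sqrt(151) ≈ 4006.0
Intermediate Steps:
c(H) = -12 + 2*H**2
c(13)*sqrt(124 + 27) = (-12 + 2*13**2)*sqrt(124 + 27) = (-12 + 2*169)*sqrt(151) = (-12 + 338)*sqrt(151) = 326*sqrt(151)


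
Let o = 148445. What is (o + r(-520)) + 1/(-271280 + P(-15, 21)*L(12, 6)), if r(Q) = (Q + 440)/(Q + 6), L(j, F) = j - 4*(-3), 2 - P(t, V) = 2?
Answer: 10349441868143/69718960 ≈ 1.4845e+5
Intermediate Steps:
P(t, V) = 0 (P(t, V) = 2 - 1*2 = 2 - 2 = 0)
L(j, F) = 12 + j (L(j, F) = j + 12 = 12 + j)
r(Q) = (440 + Q)/(6 + Q)
(o + r(-520)) + 1/(-271280 + P(-15, 21)*L(12, 6)) = (148445 + (440 - 520)/(6 - 520)) + 1/(-271280 + 0*(12 + 12)) = (148445 - 80/(-514)) + 1/(-271280 + 0*24) = (148445 - 1/514*(-80)) + 1/(-271280 + 0) = (148445 + 40/257) + 1/(-271280) = 38150405/257 - 1/271280 = 10349441868143/69718960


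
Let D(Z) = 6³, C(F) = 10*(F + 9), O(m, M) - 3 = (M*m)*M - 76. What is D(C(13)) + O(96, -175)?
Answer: 2940143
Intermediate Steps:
O(m, M) = -73 + m*M² (O(m, M) = 3 + ((M*m)*M - 76) = 3 + (m*M² - 76) = 3 + (-76 + m*M²) = -73 + m*M²)
C(F) = 90 + 10*F (C(F) = 10*(9 + F) = 90 + 10*F)
D(Z) = 216
D(C(13)) + O(96, -175) = 216 + (-73 + 96*(-175)²) = 216 + (-73 + 96*30625) = 216 + (-73 + 2940000) = 216 + 2939927 = 2940143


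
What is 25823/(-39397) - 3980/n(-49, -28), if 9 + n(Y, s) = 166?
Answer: -160854271/6185329 ≈ -26.006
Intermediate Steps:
n(Y, s) = 157 (n(Y, s) = -9 + 166 = 157)
25823/(-39397) - 3980/n(-49, -28) = 25823/(-39397) - 3980/157 = 25823*(-1/39397) - 3980*1/157 = -25823/39397 - 3980/157 = -160854271/6185329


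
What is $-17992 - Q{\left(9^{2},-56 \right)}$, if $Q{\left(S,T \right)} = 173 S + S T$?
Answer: $-27469$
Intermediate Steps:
$-17992 - Q{\left(9^{2},-56 \right)} = -17992 - 9^{2} \left(173 - 56\right) = -17992 - 81 \cdot 117 = -17992 - 9477 = -27469$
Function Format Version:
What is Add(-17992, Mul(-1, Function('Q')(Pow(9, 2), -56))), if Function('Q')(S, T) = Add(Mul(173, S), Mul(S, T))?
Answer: -27469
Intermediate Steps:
Add(-17992, Mul(-1, Function('Q')(Pow(9, 2), -56))) = Add(-17992, Mul(-1, Mul(Pow(9, 2), Add(173, -56)))) = Add(-17992, Mul(-1, Mul(81, 117))) = Add(-17992, Mul(-1, 9477)) = Add(-17992, -9477) = -27469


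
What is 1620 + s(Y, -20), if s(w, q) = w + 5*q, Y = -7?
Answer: 1513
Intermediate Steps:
1620 + s(Y, -20) = 1620 + (-7 + 5*(-20)) = 1620 + (-7 - 100) = 1620 - 107 = 1513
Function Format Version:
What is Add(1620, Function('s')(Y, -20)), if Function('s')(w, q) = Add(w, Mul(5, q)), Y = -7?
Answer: 1513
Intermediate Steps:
Add(1620, Function('s')(Y, -20)) = Add(1620, Add(-7, Mul(5, -20))) = Add(1620, Add(-7, -100)) = Add(1620, -107) = 1513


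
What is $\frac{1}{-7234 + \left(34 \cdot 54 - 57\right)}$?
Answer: $- \frac{1}{5455} \approx -0.00018332$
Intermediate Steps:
$\frac{1}{-7234 + \left(34 \cdot 54 - 57\right)} = \frac{1}{-7234 + \left(1836 - 57\right)} = \frac{1}{-7234 + 1779} = \frac{1}{-5455} = - \frac{1}{5455}$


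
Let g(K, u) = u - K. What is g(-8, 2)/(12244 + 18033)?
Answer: 10/30277 ≈ 0.00033028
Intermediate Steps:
g(-8, 2)/(12244 + 18033) = (2 - 1*(-8))/(12244 + 18033) = (2 + 8)/30277 = 10*(1/30277) = 10/30277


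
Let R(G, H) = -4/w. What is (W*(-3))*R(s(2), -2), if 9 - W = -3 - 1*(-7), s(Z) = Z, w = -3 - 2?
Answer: -12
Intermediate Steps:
w = -5
R(G, H) = ⅘ (R(G, H) = -4/(-5) = -4*(-⅕) = ⅘)
W = 5 (W = 9 - (-3 - 1*(-7)) = 9 - (-3 + 7) = 9 - 1*4 = 9 - 4 = 5)
(W*(-3))*R(s(2), -2) = (5*(-3))*(⅘) = -15*⅘ = -12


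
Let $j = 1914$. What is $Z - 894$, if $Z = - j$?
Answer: $-2808$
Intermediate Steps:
$Z = -1914$ ($Z = \left(-1\right) 1914 = -1914$)
$Z - 894 = -1914 - 894 = -2808$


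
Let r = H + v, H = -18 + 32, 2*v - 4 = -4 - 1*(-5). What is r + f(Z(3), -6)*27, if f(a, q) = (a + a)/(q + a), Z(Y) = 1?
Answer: 57/10 ≈ 5.7000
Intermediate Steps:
v = 5/2 (v = 2 + (-4 - 1*(-5))/2 = 2 + (-4 + 5)/2 = 2 + (½)*1 = 2 + ½ = 5/2 ≈ 2.5000)
H = 14
f(a, q) = 2*a/(a + q) (f(a, q) = (2*a)/(a + q) = 2*a/(a + q))
r = 33/2 (r = 14 + 5/2 = 33/2 ≈ 16.500)
r + f(Z(3), -6)*27 = 33/2 + (2*1/(1 - 6))*27 = 33/2 + (2*1/(-5))*27 = 33/2 + (2*1*(-⅕))*27 = 33/2 - ⅖*27 = 33/2 - 54/5 = 57/10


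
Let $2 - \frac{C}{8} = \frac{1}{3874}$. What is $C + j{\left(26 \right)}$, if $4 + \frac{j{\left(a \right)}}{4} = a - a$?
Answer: $- \frac{4}{1937} \approx -0.002065$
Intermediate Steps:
$j{\left(a \right)} = -16$ ($j{\left(a \right)} = -16 + 4 \left(a - a\right) = -16 + 4 \cdot 0 = -16 + 0 = -16$)
$C = \frac{30988}{1937}$ ($C = 16 - \frac{8}{3874} = 16 - \frac{4}{1937} = \frac{30988}{1937} \approx 15.998$)
$C + j{\left(26 \right)} = \frac{30988}{1937} - 16 = - \frac{4}{1937}$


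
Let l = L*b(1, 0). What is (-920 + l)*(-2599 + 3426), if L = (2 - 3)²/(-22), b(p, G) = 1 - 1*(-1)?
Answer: -8370067/11 ≈ -7.6092e+5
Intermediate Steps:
b(p, G) = 2 (b(p, G) = 1 + 1 = 2)
L = -1/22 (L = (-1)²*(-1/22) = 1*(-1/22) = -1/22 ≈ -0.045455)
l = -1/11 (l = -1/22*2 = -1/11 ≈ -0.090909)
(-920 + l)*(-2599 + 3426) = (-920 - 1/11)*(-2599 + 3426) = -10121/11*827 = -8370067/11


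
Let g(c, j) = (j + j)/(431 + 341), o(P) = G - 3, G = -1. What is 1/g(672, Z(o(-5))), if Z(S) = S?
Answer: -193/2 ≈ -96.500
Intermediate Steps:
o(P) = -4 (o(P) = -1 - 3 = -4)
g(c, j) = j/386 (g(c, j) = (2*j)/772 = (2*j)*(1/772) = j/386)
1/g(672, Z(o(-5))) = 1/((1/386)*(-4)) = 1/(-2/193) = -193/2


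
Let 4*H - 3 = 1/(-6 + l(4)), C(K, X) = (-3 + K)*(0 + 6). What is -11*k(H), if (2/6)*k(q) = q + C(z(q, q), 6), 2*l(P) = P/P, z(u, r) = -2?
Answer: 3867/4 ≈ 966.75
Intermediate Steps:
l(P) = 1/2 (l(P) = (P/P)/2 = (1/2)*1 = 1/2)
C(K, X) = -18 + 6*K (C(K, X) = (-3 + K)*6 = -18 + 6*K)
H = 31/44 (H = 3/4 + 1/(4*(-6 + 1/2)) = 3/4 + 1/(4*(-11/2)) = 3/4 + (1/4)*(-2/11) = 3/4 - 1/22 = 31/44 ≈ 0.70455)
k(q) = -90 + 3*q (k(q) = 3*(q + (-18 + 6*(-2))) = 3*(q + (-18 - 12)) = 3*(q - 30) = 3*(-30 + q) = -90 + 3*q)
-11*k(H) = -11*(-90 + 3*(31/44)) = -11*(-90 + 93/44) = -11*(-3867/44) = 3867/4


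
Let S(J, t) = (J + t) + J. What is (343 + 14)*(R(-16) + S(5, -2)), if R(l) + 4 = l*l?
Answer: 92820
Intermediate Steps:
S(J, t) = t + 2*J
R(l) = -4 + l**2 (R(l) = -4 + l*l = -4 + l**2)
(343 + 14)*(R(-16) + S(5, -2)) = (343 + 14)*((-4 + (-16)**2) + (-2 + 2*5)) = 357*((-4 + 256) + (-2 + 10)) = 357*(252 + 8) = 357*260 = 92820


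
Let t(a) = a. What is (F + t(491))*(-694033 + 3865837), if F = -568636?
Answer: -1802044583580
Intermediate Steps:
(F + t(491))*(-694033 + 3865837) = (-568636 + 491)*(-694033 + 3865837) = -568145*3171804 = -1802044583580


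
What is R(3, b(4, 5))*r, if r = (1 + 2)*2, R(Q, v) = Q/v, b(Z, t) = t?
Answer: 18/5 ≈ 3.6000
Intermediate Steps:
r = 6 (r = 3*2 = 6)
R(3, b(4, 5))*r = (3/5)*6 = 18/5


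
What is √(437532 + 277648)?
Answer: 2*√178795 ≈ 845.68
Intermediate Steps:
√(437532 + 277648) = √715180 = 2*√178795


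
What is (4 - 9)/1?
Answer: -5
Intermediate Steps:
(4 - 9)/1 = -5*1 = -5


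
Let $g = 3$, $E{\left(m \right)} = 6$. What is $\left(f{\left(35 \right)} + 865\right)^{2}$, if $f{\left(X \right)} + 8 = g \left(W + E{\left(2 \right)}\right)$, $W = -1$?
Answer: $760384$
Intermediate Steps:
$f{\left(X \right)} = 7$ ($f{\left(X \right)} = -8 + 3 \left(-1 + 6\right) = -8 + 3 \cdot 5 = -8 + 15 = 7$)
$\left(f{\left(35 \right)} + 865\right)^{2} = \left(7 + 865\right)^{2} = 872^{2} = 760384$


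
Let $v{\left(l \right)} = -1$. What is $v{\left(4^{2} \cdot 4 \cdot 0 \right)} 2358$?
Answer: $-2358$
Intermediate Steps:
$v{\left(4^{2} \cdot 4 \cdot 0 \right)} 2358 = \left(-1\right) 2358 = -2358$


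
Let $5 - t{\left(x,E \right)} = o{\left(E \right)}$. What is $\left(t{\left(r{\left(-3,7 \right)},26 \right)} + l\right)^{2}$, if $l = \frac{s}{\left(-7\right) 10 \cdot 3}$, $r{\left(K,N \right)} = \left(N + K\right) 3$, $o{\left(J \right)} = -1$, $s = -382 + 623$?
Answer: $\frac{1038361}{44100} \approx 23.546$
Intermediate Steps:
$s = 241$
$r{\left(K,N \right)} = 3 K + 3 N$ ($r{\left(K,N \right)} = \left(K + N\right) 3 = 3 K + 3 N$)
$t{\left(x,E \right)} = 6$ ($t{\left(x,E \right)} = 5 - -1 = 5 + 1 = 6$)
$l = - \frac{241}{210}$ ($l = \frac{241}{\left(-7\right) 10 \cdot 3} = \frac{241}{\left(-70\right) 3} = \frac{241}{-210} = 241 \left(- \frac{1}{210}\right) = - \frac{241}{210} \approx -1.1476$)
$\left(t{\left(r{\left(-3,7 \right)},26 \right)} + l\right)^{2} = \left(6 - \frac{241}{210}\right)^{2} = \left(\frac{1019}{210}\right)^{2} = \frac{1038361}{44100}$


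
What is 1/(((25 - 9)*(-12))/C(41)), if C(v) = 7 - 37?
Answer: 5/32 ≈ 0.15625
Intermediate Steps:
C(v) = -30
1/(((25 - 9)*(-12))/C(41)) = 1/(((25 - 9)*(-12))/(-30)) = 1/((16*(-12))*(-1/30)) = 1/(-192*(-1/30)) = 1/(32/5) = 5/32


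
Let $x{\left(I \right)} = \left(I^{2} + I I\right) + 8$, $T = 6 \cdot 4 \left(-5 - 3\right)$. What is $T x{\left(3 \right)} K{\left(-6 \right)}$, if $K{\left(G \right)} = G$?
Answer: $29952$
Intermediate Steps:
$T = -192$ ($T = 24 \left(-5 - 3\right) = 24 \left(-8\right) = -192$)
$x{\left(I \right)} = 8 + 2 I^{2}$ ($x{\left(I \right)} = \left(I^{2} + I^{2}\right) + 8 = 2 I^{2} + 8 = 8 + 2 I^{2}$)
$T x{\left(3 \right)} K{\left(-6 \right)} = - 192 \left(8 + 2 \cdot 3^{2}\right) \left(-6\right) = - 192 \left(8 + 2 \cdot 9\right) \left(-6\right) = - 192 \left(8 + 18\right) \left(-6\right) = \left(-192\right) 26 \left(-6\right) = \left(-4992\right) \left(-6\right) = 29952$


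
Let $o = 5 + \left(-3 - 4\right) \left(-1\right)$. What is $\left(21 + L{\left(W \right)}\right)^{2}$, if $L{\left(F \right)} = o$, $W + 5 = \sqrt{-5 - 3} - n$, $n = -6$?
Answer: $1089$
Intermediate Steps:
$W = 1 + 2 i \sqrt{2}$ ($W = -5 + \left(\sqrt{-5 - 3} - -6\right) = -5 + \left(\sqrt{-8} + 6\right) = -5 + \left(2 i \sqrt{2} + 6\right) = -5 + \left(6 + 2 i \sqrt{2}\right) = 1 + 2 i \sqrt{2} \approx 1.0 + 2.8284 i$)
$o = 12$ ($o = 5 - -7 = 5 + 7 = 12$)
$L{\left(F \right)} = 12$
$\left(21 + L{\left(W \right)}\right)^{2} = \left(21 + 12\right)^{2} = 33^{2} = 1089$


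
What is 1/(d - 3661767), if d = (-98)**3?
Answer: -1/4602959 ≈ -2.1725e-7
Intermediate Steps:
d = -941192
1/(d - 3661767) = 1/(-941192 - 3661767) = 1/(-4602959) = -1/4602959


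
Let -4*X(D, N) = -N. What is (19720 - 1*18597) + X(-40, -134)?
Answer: 2179/2 ≈ 1089.5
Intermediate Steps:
X(D, N) = N/4 (X(D, N) = -(-1)*N/4 = N/4)
(19720 - 1*18597) + X(-40, -134) = (19720 - 1*18597) + (¼)*(-134) = (19720 - 18597) - 67/2 = 1123 - 67/2 = 2179/2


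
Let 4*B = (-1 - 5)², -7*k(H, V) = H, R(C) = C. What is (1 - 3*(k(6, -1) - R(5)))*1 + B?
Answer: 193/7 ≈ 27.571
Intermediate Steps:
k(H, V) = -H/7
B = 9 (B = (-1 - 5)²/4 = (¼)*(-6)² = (¼)*36 = 9)
(1 - 3*(k(6, -1) - R(5)))*1 + B = (1 - 3*(-⅐*6 - 1*5))*1 + 9 = (1 - 3*(-6/7 - 5))*1 + 9 = (1 - 3*(-41/7))*1 + 9 = (1 + 123/7)*1 + 9 = (130/7)*1 + 9 = 130/7 + 9 = 193/7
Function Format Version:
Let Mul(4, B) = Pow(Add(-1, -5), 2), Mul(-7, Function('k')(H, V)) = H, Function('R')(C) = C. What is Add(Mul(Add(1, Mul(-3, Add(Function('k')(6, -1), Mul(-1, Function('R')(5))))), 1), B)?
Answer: Rational(193, 7) ≈ 27.571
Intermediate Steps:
Function('k')(H, V) = Mul(Rational(-1, 7), H)
B = 9 (B = Mul(Rational(1, 4), Pow(Add(-1, -5), 2)) = Mul(Rational(1, 4), Pow(-6, 2)) = Mul(Rational(1, 4), 36) = 9)
Add(Mul(Add(1, Mul(-3, Add(Function('k')(6, -1), Mul(-1, Function('R')(5))))), 1), B) = Add(Mul(Add(1, Mul(-3, Add(Mul(Rational(-1, 7), 6), Mul(-1, 5)))), 1), 9) = Add(Mul(Add(1, Mul(-3, Add(Rational(-6, 7), -5))), 1), 9) = Add(Mul(Add(1, Mul(-3, Rational(-41, 7))), 1), 9) = Add(Mul(Add(1, Rational(123, 7)), 1), 9) = Add(Mul(Rational(130, 7), 1), 9) = Add(Rational(130, 7), 9) = Rational(193, 7)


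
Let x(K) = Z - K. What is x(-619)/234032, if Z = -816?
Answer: -197/234032 ≈ -0.00084176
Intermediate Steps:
x(K) = -816 - K
x(-619)/234032 = (-816 - 1*(-619))/234032 = (-816 + 619)*(1/234032) = -197*1/234032 = -197/234032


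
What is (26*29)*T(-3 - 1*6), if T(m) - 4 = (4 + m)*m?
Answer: 36946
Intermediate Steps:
T(m) = 4 + m*(4 + m) (T(m) = 4 + (4 + m)*m = 4 + m*(4 + m))
(26*29)*T(-3 - 1*6) = (26*29)*(4 + (-3 - 1*6)² + 4*(-3 - 1*6)) = 754*(4 + (-3 - 6)² + 4*(-3 - 6)) = 754*(4 + (-9)² + 4*(-9)) = 754*(4 + 81 - 36) = 754*49 = 36946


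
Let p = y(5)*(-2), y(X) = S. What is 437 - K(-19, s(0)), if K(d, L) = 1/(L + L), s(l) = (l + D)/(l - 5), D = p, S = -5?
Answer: 1749/4 ≈ 437.25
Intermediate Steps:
y(X) = -5
p = 10 (p = -5*(-2) = 10)
D = 10
s(l) = (10 + l)/(-5 + l) (s(l) = (l + 10)/(l - 5) = (10 + l)/(-5 + l))
K(d, L) = 1/(2*L)
437 - K(-19, s(0)) = 437 - 1/(2*((10 + 0)/(-5 + 0))) = 437 - 1/(2*(10/(-5))) = 437 - 1/(2*((-⅕*10))) = 437 - 1/(2*(-2)) = 437 - (-1)/(2*2) = 437 - 1*(-¼) = 437 + ¼ = 1749/4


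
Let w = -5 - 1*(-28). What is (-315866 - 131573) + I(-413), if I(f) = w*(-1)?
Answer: -447462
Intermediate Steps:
w = 23 (w = -5 + 28 = 23)
I(f) = -23 (I(f) = 23*(-1) = -23)
(-315866 - 131573) + I(-413) = (-315866 - 131573) - 23 = -447439 - 23 = -447462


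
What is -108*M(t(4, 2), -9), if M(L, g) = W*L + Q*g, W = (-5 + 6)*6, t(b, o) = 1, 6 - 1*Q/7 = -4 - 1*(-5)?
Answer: 33372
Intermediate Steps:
Q = 35 (Q = 42 - 7*(-4 - 1*(-5)) = 42 - 7*(-4 + 5) = 42 - 7*1 = 42 - 7 = 35)
W = 6 (W = 1*6 = 6)
M(L, g) = 6*L + 35*g
-108*M(t(4, 2), -9) = -108*(6*1 + 35*(-9)) = -108*(6 - 315) = -108*(-309) = 33372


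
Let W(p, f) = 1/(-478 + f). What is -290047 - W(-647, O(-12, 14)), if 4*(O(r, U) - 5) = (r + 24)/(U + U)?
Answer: -3840512299/13241 ≈ -2.9005e+5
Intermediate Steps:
O(r, U) = 5 + (24 + r)/(8*U) (O(r, U) = 5 + ((r + 24)/(U + U))/4 = 5 + ((24 + r)/((2*U)))/4 = 5 + ((24 + r)*(1/(2*U)))/4 = 5 + ((24 + r)/(2*U))/4 = 5 + (24 + r)/(8*U))
-290047 - W(-647, O(-12, 14)) = -290047 - 1/(-478 + (⅛)*(24 - 12 + 40*14)/14) = -290047 - 1/(-478 + (⅛)*(1/14)*(24 - 12 + 560)) = -290047 - 1/(-478 + (⅛)*(1/14)*572) = -290047 - 1/(-478 + 143/28) = -290047 - 1/(-13241/28) = -290047 - 1*(-28/13241) = -290047 + 28/13241 = -3840512299/13241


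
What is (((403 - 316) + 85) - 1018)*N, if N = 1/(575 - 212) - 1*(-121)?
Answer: -12386568/121 ≈ -1.0237e+5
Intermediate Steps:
N = 43924/363 (N = 1/363 + 121 = 43924/363 ≈ 121.00)
(((403 - 316) + 85) - 1018)*N = (((403 - 316) + 85) - 1018)*(43924/363) = ((87 + 85) - 1018)*(43924/363) = (172 - 1018)*(43924/363) = -846*43924/363 = -12386568/121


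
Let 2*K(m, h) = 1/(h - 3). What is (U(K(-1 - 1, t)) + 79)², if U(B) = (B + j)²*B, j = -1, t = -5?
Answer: 104519657025/16777216 ≈ 6229.9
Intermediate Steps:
K(m, h) = 1/(2*(-3 + h)) (K(m, h) = 1/(2*(h - 3)) = 1/(2*(-3 + h)))
U(B) = B*(-1 + B)² (U(B) = (B - 1)²*B = (-1 + B)²*B = B*(-1 + B)²)
(U(K(-1 - 1, t)) + 79)² = ((1/(2*(-3 - 5)))*(-1 + 1/(2*(-3 - 5)))² + 79)² = (((½)/(-8))*(-1 + (½)/(-8))² + 79)² = (((½)*(-⅛))*(-1 + (½)*(-⅛))² + 79)² = (-(-1 - 1/16)²/16 + 79)² = (-(-17/16)²/16 + 79)² = (-1/16*289/256 + 79)² = (-289/4096 + 79)² = (323295/4096)² = 104519657025/16777216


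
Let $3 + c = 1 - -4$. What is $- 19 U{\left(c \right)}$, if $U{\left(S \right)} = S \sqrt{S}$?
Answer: $- 38 \sqrt{2} \approx -53.74$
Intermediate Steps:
$c = 2$ ($c = -3 + \left(1 - -4\right) = -3 + \left(1 + 4\right) = -3 + 5 = 2$)
$U{\left(S \right)} = S^{\frac{3}{2}}$
$- 19 U{\left(c \right)} = - 19 \cdot 2^{\frac{3}{2}} = - 19 \cdot 2 \sqrt{2} = - 38 \sqrt{2}$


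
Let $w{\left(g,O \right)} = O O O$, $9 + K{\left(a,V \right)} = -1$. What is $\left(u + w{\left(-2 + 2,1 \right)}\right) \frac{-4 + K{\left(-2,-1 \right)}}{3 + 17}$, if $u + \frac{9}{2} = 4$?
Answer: $- \frac{7}{20} \approx -0.35$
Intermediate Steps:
$u = - \frac{1}{2}$ ($u = - \frac{9}{2} + 4 = - \frac{1}{2} \approx -0.5$)
$K{\left(a,V \right)} = -10$ ($K{\left(a,V \right)} = -9 - 1 = -10$)
$w{\left(g,O \right)} = O^{3}$ ($w{\left(g,O \right)} = O^{2} O = O^{3}$)
$\left(u + w{\left(-2 + 2,1 \right)}\right) \frac{-4 + K{\left(-2,-1 \right)}}{3 + 17} = \left(- \frac{1}{2} + 1^{3}\right) \frac{-4 - 10}{3 + 17} = \left(- \frac{1}{2} + 1\right) \left(- \frac{14}{20}\right) = \frac{\left(-14\right) \frac{1}{20}}{2} = \frac{1}{2} \left(- \frac{7}{10}\right) = - \frac{7}{20}$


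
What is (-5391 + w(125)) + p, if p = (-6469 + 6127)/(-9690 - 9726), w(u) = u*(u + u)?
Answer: 83679781/3236 ≈ 25859.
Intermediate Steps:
w(u) = 2*u**2 (w(u) = u*(2*u) = 2*u**2)
p = 57/3236 (p = -342/(-19416) = -342*(-1/19416) = 57/3236 ≈ 0.017614)
(-5391 + w(125)) + p = (-5391 + 2*125**2) + 57/3236 = (-5391 + 2*15625) + 57/3236 = (-5391 + 31250) + 57/3236 = 25859 + 57/3236 = 83679781/3236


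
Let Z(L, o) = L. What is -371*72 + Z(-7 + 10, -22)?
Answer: -26709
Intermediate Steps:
-371*72 + Z(-7 + 10, -22) = -371*72 + (-7 + 10) = -26712 + 3 = -26709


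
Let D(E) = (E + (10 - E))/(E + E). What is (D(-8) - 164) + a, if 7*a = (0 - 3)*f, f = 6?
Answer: -9363/56 ≈ -167.20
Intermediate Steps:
a = -18/7 (a = ((0 - 3)*6)/7 = (-3*6)/7 = (⅐)*(-18) = -18/7 ≈ -2.5714)
D(E) = 5/E (D(E) = 10/((2*E)) = 10*(1/(2*E)) = 5/E)
(D(-8) - 164) + a = (5/(-8) - 164) - 18/7 = (5*(-⅛) - 164) - 18/7 = (-5/8 - 164) - 18/7 = -1317/8 - 18/7 = -9363/56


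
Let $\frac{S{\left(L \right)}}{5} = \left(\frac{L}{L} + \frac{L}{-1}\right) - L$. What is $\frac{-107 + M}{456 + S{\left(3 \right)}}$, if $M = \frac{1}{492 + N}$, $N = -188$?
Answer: $- \frac{32527}{131024} \approx -0.24825$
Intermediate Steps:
$S{\left(L \right)} = 5 - 10 L$ ($S{\left(L \right)} = 5 \left(\left(\frac{L}{L} + \frac{L}{-1}\right) - L\right) = 5 \left(\left(1 + L \left(-1\right)\right) - L\right) = 5 \left(\left(1 - L\right) - L\right) = 5 \left(1 - 2 L\right) = 5 - 10 L$)
$M = \frac{1}{304}$ ($M = \frac{1}{492 - 188} = \frac{1}{304} \approx 0.0032895$)
$\frac{-107 + M}{456 + S{\left(3 \right)}} = \frac{-107 + \frac{1}{304}}{456 + \left(5 - 30\right)} = - \frac{32527}{304 \left(456 + \left(5 - 30\right)\right)} = - \frac{32527}{304 \left(456 - 25\right)} = - \frac{32527}{304 \cdot 431} = \left(- \frac{32527}{304}\right) \frac{1}{431} = - \frac{32527}{131024}$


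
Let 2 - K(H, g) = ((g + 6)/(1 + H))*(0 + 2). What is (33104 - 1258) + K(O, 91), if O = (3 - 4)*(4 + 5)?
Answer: 127489/4 ≈ 31872.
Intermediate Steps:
O = -9 (O = -1*9 = -9)
K(H, g) = 2 - 2*(6 + g)/(1 + H) (K(H, g) = 2 - (g + 6)/(1 + H)*(0 + 2) = 2 - (6 + g)/(1 + H)*2 = 2 - 2*(6 + g)/(1 + H))
(33104 - 1258) + K(O, 91) = (33104 - 1258) + 2*(-5 - 9 - 1*91)/(1 - 9) = 31846 + 2*(-5 - 9 - 91)/(-8) = 31846 + 2*(-1/8)*(-105) = 31846 + 105/4 = 127489/4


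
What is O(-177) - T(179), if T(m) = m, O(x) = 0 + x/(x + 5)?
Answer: -30611/172 ≈ -177.97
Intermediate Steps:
O(x) = x/(5 + x) (O(x) = 0 + x/(5 + x) = x/(5 + x))
O(-177) - T(179) = -177/(5 - 177) - 1*179 = -177/(-172) - 179 = -177*(-1/172) - 179 = 177/172 - 179 = -30611/172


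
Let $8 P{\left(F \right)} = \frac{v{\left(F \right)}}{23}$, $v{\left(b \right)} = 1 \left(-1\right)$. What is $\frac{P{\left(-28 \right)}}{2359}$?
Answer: $- \frac{1}{434056} \approx -2.3039 \cdot 10^{-6}$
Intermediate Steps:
$v{\left(b \right)} = -1$
$P{\left(F \right)} = - \frac{1}{184}$ ($P{\left(F \right)} = \frac{\left(-1\right) \frac{1}{23}}{8} = \frac{1}{8} \left(- \frac{1}{23}\right) = - \frac{1}{184}$)
$\frac{P{\left(-28 \right)}}{2359} = - \frac{1}{184 \cdot 2359} = \left(- \frac{1}{184}\right) \frac{1}{2359} = - \frac{1}{434056}$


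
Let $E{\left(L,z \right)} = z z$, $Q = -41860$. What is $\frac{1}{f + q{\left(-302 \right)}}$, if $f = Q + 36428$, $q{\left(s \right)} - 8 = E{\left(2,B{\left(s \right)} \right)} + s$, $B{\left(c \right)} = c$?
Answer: $\frac{1}{85478} \approx 1.1699 \cdot 10^{-5}$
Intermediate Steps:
$E{\left(L,z \right)} = z^{2}$
$q{\left(s \right)} = 8 + s + s^{2}$ ($q{\left(s \right)} = 8 + \left(s^{2} + s\right) = 8 + \left(s + s^{2}\right) = 8 + s + s^{2}$)
$f = -5432$ ($f = -41860 + 36428 = -5432$)
$\frac{1}{f + q{\left(-302 \right)}} = \frac{1}{-5432 + \left(8 - 302 + \left(-302\right)^{2}\right)} = \frac{1}{-5432 + \left(8 - 302 + 91204\right)} = \frac{1}{-5432 + 90910} = \frac{1}{85478}$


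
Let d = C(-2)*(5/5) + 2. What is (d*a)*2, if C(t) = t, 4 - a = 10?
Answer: 0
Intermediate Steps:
a = -6 (a = 4 - 1*10 = 4 - 10 = -6)
d = 0 (d = -10/5 + 2 = -2*1 + 2 = -2 + 2 = 0)
(d*a)*2 = (0*(-6))*2 = 0*2 = 0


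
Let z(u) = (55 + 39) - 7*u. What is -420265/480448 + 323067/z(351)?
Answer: -156209980211/1135298624 ≈ -137.59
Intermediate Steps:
z(u) = 94 - 7*u
-420265/480448 + 323067/z(351) = -420265/480448 + 323067/(94 - 7*351) = -420265*1/480448 + 323067/(94 - 2457) = -420265/480448 + 323067/(-2363) = -420265/480448 + 323067*(-1/2363) = -420265/480448 - 323067/2363 = -156209980211/1135298624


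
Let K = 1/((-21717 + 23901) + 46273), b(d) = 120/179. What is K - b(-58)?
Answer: -5814661/8673803 ≈ -0.67037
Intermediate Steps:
b(d) = 120/179 (b(d) = 120*(1/179) = 120/179)
K = 1/48457 (K = 1/(2184 + 46273) = 1/48457 ≈ 2.0637e-5)
K - b(-58) = 1/48457 - 1*120/179 = 1/48457 - 120/179 = -5814661/8673803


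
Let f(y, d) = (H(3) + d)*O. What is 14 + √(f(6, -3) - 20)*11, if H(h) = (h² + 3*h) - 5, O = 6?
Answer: 14 + 22*√10 ≈ 83.570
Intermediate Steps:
H(h) = -5 + h² + 3*h
f(y, d) = 78 + 6*d (f(y, d) = ((-5 + 3² + 3*3) + d)*6 = ((-5 + 9 + 9) + d)*6 = (13 + d)*6 = 78 + 6*d)
14 + √(f(6, -3) - 20)*11 = 14 + √((78 + 6*(-3)) - 20)*11 = 14 + √((78 - 18) - 20)*11 = 14 + √(60 - 20)*11 = 14 + √40*11 = 14 + (2*√10)*11 = 14 + 22*√10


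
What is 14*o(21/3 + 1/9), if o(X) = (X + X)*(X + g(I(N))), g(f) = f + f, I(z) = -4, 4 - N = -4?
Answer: -14336/81 ≈ -176.99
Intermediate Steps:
N = 8 (N = 4 - 1*(-4) = 4 + 4 = 8)
g(f) = 2*f
o(X) = 2*X*(-8 + X) (o(X) = (X + X)*(X + 2*(-4)) = (2*X)*(X - 8) = (2*X)*(-8 + X) = 2*X*(-8 + X))
14*o(21/3 + 1/9) = 14*(2*(21/3 + 1/9)*(-8 + (21/3 + 1/9))) = 14*(2*(21*(1/3) + 1*(1/9))*(-8 + (21*(1/3) + 1*(1/9)))) = 14*(2*(7 + 1/9)*(-8 + (7 + 1/9))) = 14*(2*(64/9)*(-8 + 64/9)) = 14*(2*(64/9)*(-8/9)) = 14*(-1024/81) = -14336/81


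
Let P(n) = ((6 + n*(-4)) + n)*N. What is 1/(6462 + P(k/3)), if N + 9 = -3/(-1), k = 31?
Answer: 1/6612 ≈ 0.00015124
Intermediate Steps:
N = -6 (N = -9 - 3/(-1) = -9 - 3*(-1) = -9 + 3 = -6)
P(n) = -36 + 18*n (P(n) = ((6 + n*(-4)) + n)*(-6) = ((6 - 4*n) + n)*(-6) = (6 - 3*n)*(-6) = -36 + 18*n)
1/(6462 + P(k/3)) = 1/(6462 + (-36 + 18*(31/3))) = 1/(6462 + (-36 + 186)) = 1/(6462 + 150) = 1/6612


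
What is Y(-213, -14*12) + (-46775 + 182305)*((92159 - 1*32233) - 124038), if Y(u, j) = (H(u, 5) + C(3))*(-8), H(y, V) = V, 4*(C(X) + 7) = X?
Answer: -8689099350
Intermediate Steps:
C(X) = -7 + X/4
Y(u, j) = 10 (Y(u, j) = (5 + (-7 + (¼)*3))*(-8) = (5 + (-7 + ¾))*(-8) = (5 - 25/4)*(-8) = -5/4*(-8) = 10)
Y(-213, -14*12) + (-46775 + 182305)*((92159 - 1*32233) - 124038) = 10 + (-46775 + 182305)*((92159 - 1*32233) - 124038) = 10 + 135530*((92159 - 32233) - 124038) = 10 + 135530*(59926 - 124038) = 10 + 135530*(-64112) = 10 - 8689099360 = -8689099350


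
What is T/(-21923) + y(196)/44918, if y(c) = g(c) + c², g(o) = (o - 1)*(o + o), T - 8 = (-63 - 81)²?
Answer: 793104548/492368657 ≈ 1.6108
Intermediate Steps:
T = 20744 (T = 8 + (-63 - 81)² = 8 + (-144)² = 8 + 20736 = 20744)
g(o) = 2*o*(-1 + o) (g(o) = (-1 + o)*(2*o) = 2*o*(-1 + o))
y(c) = c² + 2*c*(-1 + c) (y(c) = 2*c*(-1 + c) + c² = c² + 2*c*(-1 + c))
T/(-21923) + y(196)/44918 = 20744/(-21923) + (196*(-2 + 3*196))/44918 = 20744*(-1/21923) + (196*(-2 + 588))*(1/44918) = -20744/21923 + (196*586)*(1/44918) = -20744/21923 + 114856*(1/44918) = -20744/21923 + 57428/22459 = 793104548/492368657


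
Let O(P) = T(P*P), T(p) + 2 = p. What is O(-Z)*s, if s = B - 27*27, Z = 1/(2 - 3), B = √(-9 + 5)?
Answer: 729 - 2*I ≈ 729.0 - 2.0*I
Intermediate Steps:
T(p) = -2 + p
B = 2*I (B = √(-4) = 2*I ≈ 2.0*I)
Z = -1 (Z = 1/(-1) = -1)
O(P) = -2 + P² (O(P) = -2 + P*P = -2 + P²)
s = -729 + 2*I (s = 2*I - 27*27 = 2*I - 729 = -729 + 2*I ≈ -729.0 + 2.0*I)
O(-Z)*s = (-2 + (-1*(-1))²)*(-729 + 2*I) = (-2 + 1²)*(-729 + 2*I) = (-2 + 1)*(-729 + 2*I) = -(-729 + 2*I) = 729 - 2*I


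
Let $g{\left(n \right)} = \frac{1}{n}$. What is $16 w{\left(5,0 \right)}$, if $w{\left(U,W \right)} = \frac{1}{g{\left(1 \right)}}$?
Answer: $16$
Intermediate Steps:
$w{\left(U,W \right)} = 1$ ($w{\left(U,W \right)} = \frac{1}{1^{-1}} = 1^{-1} = 1$)
$16 w{\left(5,0 \right)} = 16 \cdot 1 = 16$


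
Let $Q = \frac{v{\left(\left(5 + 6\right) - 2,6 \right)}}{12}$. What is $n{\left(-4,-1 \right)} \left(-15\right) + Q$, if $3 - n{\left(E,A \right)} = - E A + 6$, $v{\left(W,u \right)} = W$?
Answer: $- \frac{57}{4} \approx -14.25$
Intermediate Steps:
$n{\left(E,A \right)} = -3 + A E$ ($n{\left(E,A \right)} = 3 - \left(- E A + 6\right) = 3 - \left(- A E + 6\right) = 3 - \left(6 - A E\right) = 3 + \left(-6 + A E\right) = -3 + A E$)
$Q = \frac{3}{4}$ ($Q = \frac{\left(5 + 6\right) - 2}{12} = \left(11 - 2\right) \frac{1}{12} = 9 \cdot \frac{1}{12} = \frac{3}{4} \approx 0.75$)
$n{\left(-4,-1 \right)} \left(-15\right) + Q = \left(-3 - -4\right) \left(-15\right) + \frac{3}{4} = \left(-3 + 4\right) \left(-15\right) + \frac{3}{4} = 1 \left(-15\right) + \frac{3}{4} = -15 + \frac{3}{4} = - \frac{57}{4}$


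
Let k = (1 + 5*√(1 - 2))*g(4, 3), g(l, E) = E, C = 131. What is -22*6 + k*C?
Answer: 261 + 1965*I ≈ 261.0 + 1965.0*I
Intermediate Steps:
k = 3 + 15*I (k = (1 + 5*√(1 - 2))*3 = (1 + 5*√(-1))*3 = (1 + 5*I)*3 = 3 + 15*I ≈ 3.0 + 15.0*I)
-22*6 + k*C = -22*6 + (3 + 15*I)*131 = -132 + (393 + 1965*I) = 261 + 1965*I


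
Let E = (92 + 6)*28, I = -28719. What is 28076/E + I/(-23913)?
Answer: 20838509/1822702 ≈ 11.433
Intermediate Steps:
E = 2744 (E = 98*28 = 2744)
28076/E + I/(-23913) = 28076/2744 - 28719/(-23913) = 28076*(1/2744) - 28719*(-1/23913) = 7019/686 + 3191/2657 = 20838509/1822702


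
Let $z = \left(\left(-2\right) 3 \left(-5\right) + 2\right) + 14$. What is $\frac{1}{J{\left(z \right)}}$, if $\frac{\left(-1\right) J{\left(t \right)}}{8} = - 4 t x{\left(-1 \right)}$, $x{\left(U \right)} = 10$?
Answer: $\frac{1}{14720} \approx 6.7935 \cdot 10^{-5}$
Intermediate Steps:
$z = 46$ ($z = \left(\left(-6\right) \left(-5\right) + 2\right) + 14 = \left(30 + 2\right) + 14 = 32 + 14 = 46$)
$J{\left(t \right)} = 320 t$ ($J{\left(t \right)} = - 8 - 4 t 10 = - 8 \left(- 40 t\right) = 320 t$)
$\frac{1}{J{\left(z \right)}} = \frac{1}{320 \cdot 46} = \frac{1}{14720}$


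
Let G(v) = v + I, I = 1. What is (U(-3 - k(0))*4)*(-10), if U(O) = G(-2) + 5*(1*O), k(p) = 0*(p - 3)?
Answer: 640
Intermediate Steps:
k(p) = 0 (k(p) = 0*(-3 + p) = 0)
G(v) = 1 + v (G(v) = v + 1 = 1 + v)
U(O) = -1 + 5*O (U(O) = (1 - 2) + 5*(1*O) = -1 + 5*O)
(U(-3 - k(0))*4)*(-10) = ((-1 + 5*(-3 - 1*0))*4)*(-10) = ((-1 + 5*(-3 + 0))*4)*(-10) = ((-1 + 5*(-3))*4)*(-10) = ((-1 - 15)*4)*(-10) = -16*4*(-10) = -64*(-10) = 640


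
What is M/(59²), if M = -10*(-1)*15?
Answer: 150/3481 ≈ 0.043091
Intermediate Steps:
M = 150 (M = 10*15 = 150)
M/(59²) = 150/(59²) = 150/3481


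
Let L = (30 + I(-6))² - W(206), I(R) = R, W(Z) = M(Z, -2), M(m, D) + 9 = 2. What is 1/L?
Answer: 1/583 ≈ 0.0017153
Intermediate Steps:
M(m, D) = -7 (M(m, D) = -9 + 2 = -7)
W(Z) = -7
L = 583 (L = (30 - 6)² - 1*(-7) = 24² + 7 = 576 + 7 = 583)
1/L = 1/583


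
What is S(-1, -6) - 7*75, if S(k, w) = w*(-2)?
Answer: -513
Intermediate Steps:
S(k, w) = -2*w
S(-1, -6) - 7*75 = -2*(-6) - 7*75 = 12 - 525 = -513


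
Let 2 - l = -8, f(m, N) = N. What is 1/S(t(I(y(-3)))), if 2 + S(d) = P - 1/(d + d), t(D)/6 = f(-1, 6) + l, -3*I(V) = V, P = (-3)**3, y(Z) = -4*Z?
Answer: -192/5569 ≈ -0.034477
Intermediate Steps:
P = -27
l = 10 (l = 2 - 1*(-8) = 2 + 8 = 10)
I(V) = -V/3
t(D) = 96 (t(D) = 6*(6 + 10) = 6*16 = 96)
S(d) = -29 - 1/(2*d) (S(d) = -2 + (-27 - 1/(d + d)) = -2 + (-27 - 1/(2*d)) = -29 - 1/(2*d))
1/S(t(I(y(-3)))) = 1/(-29 - 1/2/96) = 1/(-29 - 1/2*1/96) = 1/(-29 - 1/192) = 1/(-5569/192) = -192/5569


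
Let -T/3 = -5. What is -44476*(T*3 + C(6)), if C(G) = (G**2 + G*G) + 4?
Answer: -5381596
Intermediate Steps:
T = 15 (T = -3*(-5) = 15)
C(G) = 4 + 2*G**2 (C(G) = (G**2 + G**2) + 4 = 2*G**2 + 4 = 4 + 2*G**2)
-44476*(T*3 + C(6)) = -44476*(15*3 + (4 + 2*6**2)) = -44476*(45 + (4 + 2*36)) = -44476*(45 + (4 + 72)) = -44476*(45 + 76) = -44476*121 = -5381596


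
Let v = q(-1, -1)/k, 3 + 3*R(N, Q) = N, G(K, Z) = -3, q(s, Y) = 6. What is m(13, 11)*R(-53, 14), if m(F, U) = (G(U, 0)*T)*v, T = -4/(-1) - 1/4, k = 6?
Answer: 210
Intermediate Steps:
R(N, Q) = -1 + N/3
T = 15/4 (T = -4*(-1) - 1*¼ = 4 - ¼ = 15/4 ≈ 3.7500)
v = 1 (v = 6/6 = 6*(⅙) = 1)
m(F, U) = -45/4 (m(F, U) = -3*15/4*1 = -45/4*1 = -45/4)
m(13, 11)*R(-53, 14) = -45*(-1 + (⅓)*(-53))/4 = -45*(-1 - 53/3)/4 = -45/4*(-56/3) = 210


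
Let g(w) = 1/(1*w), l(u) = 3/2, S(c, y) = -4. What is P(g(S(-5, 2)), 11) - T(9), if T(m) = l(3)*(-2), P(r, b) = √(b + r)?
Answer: 3 + √43/2 ≈ 6.2787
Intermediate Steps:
l(u) = 3/2 (l(u) = 3*(½) = 3/2)
g(w) = 1/w
T(m) = -3 (T(m) = (3/2)*(-2) = -3)
P(g(S(-5, 2)), 11) - T(9) = √(11 + 1/(-4)) - 1*(-3) = √(11 - ¼) + 3 = √(43/4) + 3 = √43/2 + 3 = 3 + √43/2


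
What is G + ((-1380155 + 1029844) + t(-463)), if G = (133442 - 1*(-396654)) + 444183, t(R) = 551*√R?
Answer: 623968 + 551*I*√463 ≈ 6.2397e+5 + 11856.0*I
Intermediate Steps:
G = 974279 (G = (133442 + 396654) + 444183 = 530096 + 444183 = 974279)
G + ((-1380155 + 1029844) + t(-463)) = 974279 + ((-1380155 + 1029844) + 551*√(-463)) = 974279 + (-350311 + 551*(I*√463)) = 974279 + (-350311 + 551*I*√463) = 623968 + 551*I*√463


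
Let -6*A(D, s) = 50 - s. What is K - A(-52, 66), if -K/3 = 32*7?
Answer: -2024/3 ≈ -674.67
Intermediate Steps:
A(D, s) = -25/3 + s/6 (A(D, s) = -(50 - s)/6 = -25/3 + s/6)
K = -672 (K = -96*7 = -3*224 = -672)
K - A(-52, 66) = -672 - (-25/3 + (⅙)*66) = -672 - (-25/3 + 11) = -672 - 1*8/3 = -672 - 8/3 = -2024/3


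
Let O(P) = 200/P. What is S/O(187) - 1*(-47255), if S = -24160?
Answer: 123327/5 ≈ 24665.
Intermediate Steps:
S/O(187) - 1*(-47255) = -24160/(200/187) - 1*(-47255) = -24160/(200*(1/187)) + 47255 = -24160/200/187 + 47255 = -24160*187/200 + 47255 = -112948/5 + 47255 = 123327/5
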